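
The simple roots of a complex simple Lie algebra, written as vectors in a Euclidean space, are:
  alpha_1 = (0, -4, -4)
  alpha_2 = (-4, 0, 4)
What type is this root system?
Compute the Cartan integers a_ij = 2(alpha_i, alpha_j)/(alpha_j, alpha_j); the resulting 2x2 Cartan matrix is
[[2, -1], [-1, 2]].
All simple roots have the same length, so the diagram is simply laced. The associated Dynkin diagram is a chain of 2 nodes with single edges (A_2), so the type is A_2 (the algebra sl(3)).

type A_2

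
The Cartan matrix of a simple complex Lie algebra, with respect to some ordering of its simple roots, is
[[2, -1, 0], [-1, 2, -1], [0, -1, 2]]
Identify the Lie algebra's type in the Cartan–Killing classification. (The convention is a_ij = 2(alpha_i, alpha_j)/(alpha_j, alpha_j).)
The matrix has rank 3 with 2's on the diagonal. Reading the off-diagonal entries as Dynkin edges (a single edge where a_ij = a_ji = -1; a double or triple edge where a_ij * a_ji = 2 or 3), the diagram is a chain of 3 nodes with single edges (A_3). One simple-root ordering that puts it in standard form is (alpha_3, alpha_2, alpha_1). So the algebra is type A_3, i.e. sl(4).

A_3 (sl(4))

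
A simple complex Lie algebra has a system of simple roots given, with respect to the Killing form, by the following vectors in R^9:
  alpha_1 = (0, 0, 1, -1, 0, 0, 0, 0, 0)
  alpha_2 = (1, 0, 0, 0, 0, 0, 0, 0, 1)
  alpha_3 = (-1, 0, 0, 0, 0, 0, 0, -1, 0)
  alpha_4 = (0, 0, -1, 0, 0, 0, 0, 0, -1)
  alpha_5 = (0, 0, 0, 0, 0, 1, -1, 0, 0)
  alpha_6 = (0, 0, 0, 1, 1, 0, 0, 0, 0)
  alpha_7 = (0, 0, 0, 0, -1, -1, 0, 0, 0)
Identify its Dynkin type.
A7

Compute the Cartan integers a_ij = 2(alpha_i, alpha_j)/(alpha_j, alpha_j); the resulting 7x7 Cartan matrix is
[[2, 0, 0, -1, 0, -1, 0], [0, 2, -1, -1, 0, 0, 0], [0, -1, 2, 0, 0, 0, 0], [-1, -1, 0, 2, 0, 0, 0], [0, 0, 0, 0, 2, 0, -1], [-1, 0, 0, 0, 0, 2, -1], [0, 0, 0, 0, -1, -1, 2]].
All simple roots have the same length, so the diagram is simply laced. The associated Dynkin diagram is a chain of 7 nodes with single edges (A_7), so the type is A_7 (the algebra sl(8)).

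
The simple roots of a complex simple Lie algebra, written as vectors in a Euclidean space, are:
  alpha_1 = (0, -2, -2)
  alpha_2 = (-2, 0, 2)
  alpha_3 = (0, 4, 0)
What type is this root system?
Compute the Cartan integers a_ij = 2(alpha_i, alpha_j)/(alpha_j, alpha_j); the resulting 3x3 Cartan matrix is
[[2, -1, -1], [-1, 2, 0], [-2, 0, 2]].
The roots have two lengths (squared-length ratio 2:1); the short ones are alpha_{1,2}. The associated Dynkin diagram is a chain of 3 nodes with a double edge at one end; the terminal node there is the unique long simple root (C_3), so the type is C_3 (the algebra sp(6)).

C_3 (sp(6))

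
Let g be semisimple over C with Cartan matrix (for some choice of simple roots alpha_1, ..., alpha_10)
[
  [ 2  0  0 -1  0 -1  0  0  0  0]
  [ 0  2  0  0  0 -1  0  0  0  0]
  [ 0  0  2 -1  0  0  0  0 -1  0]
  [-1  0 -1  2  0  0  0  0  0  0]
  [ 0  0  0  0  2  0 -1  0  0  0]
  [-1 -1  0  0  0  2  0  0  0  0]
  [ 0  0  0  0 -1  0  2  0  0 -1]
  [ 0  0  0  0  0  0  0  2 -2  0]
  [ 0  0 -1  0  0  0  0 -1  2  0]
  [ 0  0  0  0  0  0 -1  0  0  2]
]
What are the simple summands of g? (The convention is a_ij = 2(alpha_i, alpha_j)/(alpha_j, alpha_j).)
A_3 (sl(4)) ⊕ C_7 (sp(14))

The diagram associated to this matrix has two connected components: the simple roots {alpha_5, alpha_7, alpha_10} form a chain of 3 nodes with single edges (A_3), and {alpha_1, alpha_2, alpha_3, alpha_4, alpha_6, alpha_8, alpha_9} form a chain of 7 nodes with a double edge at one end; the terminal node there is the unique long simple root (C_7). A semisimple Lie algebra decomposes uniquely as the direct sum of simple ideals, one per connected component of its Dynkin diagram, so g ≅ A_3 ⊕ C_7 (dimension 15 + 105 = 120).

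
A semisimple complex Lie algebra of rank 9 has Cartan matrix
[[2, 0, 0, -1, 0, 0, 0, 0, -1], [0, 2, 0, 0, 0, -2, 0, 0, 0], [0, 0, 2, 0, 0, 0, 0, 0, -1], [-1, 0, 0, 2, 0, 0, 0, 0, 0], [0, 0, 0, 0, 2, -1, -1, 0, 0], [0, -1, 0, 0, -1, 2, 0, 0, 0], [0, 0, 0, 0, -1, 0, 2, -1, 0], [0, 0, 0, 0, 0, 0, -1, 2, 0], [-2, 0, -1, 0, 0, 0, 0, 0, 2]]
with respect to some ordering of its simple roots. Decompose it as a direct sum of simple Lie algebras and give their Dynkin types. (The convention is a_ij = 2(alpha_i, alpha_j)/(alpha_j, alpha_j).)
C_5 ⊕ F_4

The diagram associated to this matrix has two connected components: the simple roots {alpha_2, alpha_5, alpha_6, alpha_7, alpha_8} form a chain of 5 nodes with a double edge at one end; the terminal node there is the unique long simple root (C_5), and {alpha_1, alpha_3, alpha_4, alpha_9} form a chain of 4 nodes with a double edge between the middle two (F_4). A semisimple Lie algebra decomposes uniquely as the direct sum of simple ideals, one per connected component of its Dynkin diagram, so g ≅ C_5 ⊕ F_4 (dimension 55 + 52 = 107).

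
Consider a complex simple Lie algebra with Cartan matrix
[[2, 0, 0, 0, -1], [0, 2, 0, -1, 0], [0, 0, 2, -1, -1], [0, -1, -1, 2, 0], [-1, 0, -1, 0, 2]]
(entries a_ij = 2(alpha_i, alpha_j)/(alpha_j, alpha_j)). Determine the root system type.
A5

The matrix has rank 5 with 2's on the diagonal. Reading the off-diagonal entries as Dynkin edges (a single edge where a_ij = a_ji = -1; a double or triple edge where a_ij * a_ji = 2 or 3), the diagram is a chain of 5 nodes with single edges (A_5). One simple-root ordering that puts it in standard form is (alpha_1, alpha_5, alpha_3, alpha_4, alpha_2). So the algebra is type A_5, i.e. sl(6).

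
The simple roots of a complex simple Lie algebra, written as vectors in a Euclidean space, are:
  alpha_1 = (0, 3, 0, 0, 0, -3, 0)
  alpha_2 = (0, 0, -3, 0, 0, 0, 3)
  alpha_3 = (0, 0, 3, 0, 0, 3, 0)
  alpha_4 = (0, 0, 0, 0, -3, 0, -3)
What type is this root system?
Compute the Cartan integers a_ij = 2(alpha_i, alpha_j)/(alpha_j, alpha_j); the resulting 4x4 Cartan matrix is
[[2, 0, -1, 0], [0, 2, -1, -1], [-1, -1, 2, 0], [0, -1, 0, 2]].
All simple roots have the same length, so the diagram is simply laced. The associated Dynkin diagram is a chain of 4 nodes with single edges (A_4), so the type is A_4 (the algebra sl(5)).

type A_4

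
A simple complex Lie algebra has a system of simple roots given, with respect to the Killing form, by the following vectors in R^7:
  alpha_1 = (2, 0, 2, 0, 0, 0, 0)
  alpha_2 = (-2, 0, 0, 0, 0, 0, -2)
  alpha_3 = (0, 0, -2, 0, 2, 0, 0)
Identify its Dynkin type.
Compute the Cartan integers a_ij = 2(alpha_i, alpha_j)/(alpha_j, alpha_j); the resulting 3x3 Cartan matrix is
[[2, -1, -1], [-1, 2, 0], [-1, 0, 2]].
All simple roots have the same length, so the diagram is simply laced. The associated Dynkin diagram is a chain of 3 nodes with single edges (A_3), so the type is A_3 (the algebra sl(4)).

type A_3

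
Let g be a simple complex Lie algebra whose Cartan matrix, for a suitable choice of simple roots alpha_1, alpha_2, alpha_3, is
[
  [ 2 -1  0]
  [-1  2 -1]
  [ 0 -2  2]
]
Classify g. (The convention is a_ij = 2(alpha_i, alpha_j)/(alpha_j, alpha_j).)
The matrix has rank 3 with 2's on the diagonal. Reading the off-diagonal entries as Dynkin edges (a single edge where a_ij = a_ji = -1; a double or triple edge where a_ij * a_ji = 2 or 3), the diagram is a chain of 3 nodes with a double edge at one end; the terminal node there is the unique long simple root (C_3). One simple-root ordering that puts it in standard form is (alpha_1, alpha_2, alpha_3). So the algebra is type C_3, i.e. sp(6).

C_3 (sp(6))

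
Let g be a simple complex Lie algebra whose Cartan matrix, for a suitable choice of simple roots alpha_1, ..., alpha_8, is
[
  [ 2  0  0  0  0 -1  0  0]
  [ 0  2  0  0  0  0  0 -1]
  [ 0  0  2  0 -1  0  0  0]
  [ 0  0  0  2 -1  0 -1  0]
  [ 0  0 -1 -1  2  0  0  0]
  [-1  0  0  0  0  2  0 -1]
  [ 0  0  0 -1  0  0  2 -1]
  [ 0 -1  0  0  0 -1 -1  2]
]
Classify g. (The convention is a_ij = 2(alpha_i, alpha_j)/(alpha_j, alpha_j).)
E8

The matrix has rank 8 with 2's on the diagonal. Reading the off-diagonal entries as Dynkin edges (a single edge where a_ij = a_ji = -1; a double or triple edge where a_ij * a_ji = 2 or 3), the diagram is a chain of 7 nodes with one extra node attached to the third node from one end (E_8). One simple-root ordering that puts it in standard form is (alpha_1, alpha_2, alpha_6, alpha_8, alpha_7, alpha_4, alpha_5, alpha_3). So the algebra is type E_8.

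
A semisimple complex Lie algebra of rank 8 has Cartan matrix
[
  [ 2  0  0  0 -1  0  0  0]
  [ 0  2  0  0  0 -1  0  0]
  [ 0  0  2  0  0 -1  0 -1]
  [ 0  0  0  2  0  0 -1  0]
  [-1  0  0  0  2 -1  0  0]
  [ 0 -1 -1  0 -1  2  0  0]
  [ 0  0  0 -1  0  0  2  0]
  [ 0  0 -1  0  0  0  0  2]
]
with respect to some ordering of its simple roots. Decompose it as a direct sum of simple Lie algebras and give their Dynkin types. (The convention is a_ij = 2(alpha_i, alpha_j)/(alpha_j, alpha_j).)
A_2 (sl(3)) ⊕ E_6

The diagram associated to this matrix has two connected components: the simple roots {alpha_4, alpha_7} form a chain of 2 nodes with single edges (A_2), and {alpha_1, alpha_2, alpha_3, alpha_5, alpha_6, alpha_8} form a chain of 5 nodes with one extra node attached to the third node from one end (E_6). A semisimple Lie algebra decomposes uniquely as the direct sum of simple ideals, one per connected component of its Dynkin diagram, so g ≅ A_2 ⊕ E_6 (dimension 8 + 78 = 86).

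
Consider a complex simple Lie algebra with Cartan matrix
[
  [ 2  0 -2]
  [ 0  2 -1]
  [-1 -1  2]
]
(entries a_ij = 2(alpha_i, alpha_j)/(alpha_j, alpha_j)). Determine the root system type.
C_3

The matrix has rank 3 with 2's on the diagonal. Reading the off-diagonal entries as Dynkin edges (a single edge where a_ij = a_ji = -1; a double or triple edge where a_ij * a_ji = 2 or 3), the diagram is a chain of 3 nodes with a double edge at one end; the terminal node there is the unique long simple root (C_3). One simple-root ordering that puts it in standard form is (alpha_2, alpha_3, alpha_1). So the algebra is type C_3, i.e. sp(6).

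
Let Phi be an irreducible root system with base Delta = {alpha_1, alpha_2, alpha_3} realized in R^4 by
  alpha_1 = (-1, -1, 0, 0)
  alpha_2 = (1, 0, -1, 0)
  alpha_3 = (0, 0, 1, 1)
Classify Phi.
Compute the Cartan integers a_ij = 2(alpha_i, alpha_j)/(alpha_j, alpha_j); the resulting 3x3 Cartan matrix is
[[2, -1, 0], [-1, 2, -1], [0, -1, 2]].
All simple roots have the same length, so the diagram is simply laced. The associated Dynkin diagram is a chain of 3 nodes with single edges (A_3), so the type is A_3 (the algebra sl(4)).

A_3 (sl(4))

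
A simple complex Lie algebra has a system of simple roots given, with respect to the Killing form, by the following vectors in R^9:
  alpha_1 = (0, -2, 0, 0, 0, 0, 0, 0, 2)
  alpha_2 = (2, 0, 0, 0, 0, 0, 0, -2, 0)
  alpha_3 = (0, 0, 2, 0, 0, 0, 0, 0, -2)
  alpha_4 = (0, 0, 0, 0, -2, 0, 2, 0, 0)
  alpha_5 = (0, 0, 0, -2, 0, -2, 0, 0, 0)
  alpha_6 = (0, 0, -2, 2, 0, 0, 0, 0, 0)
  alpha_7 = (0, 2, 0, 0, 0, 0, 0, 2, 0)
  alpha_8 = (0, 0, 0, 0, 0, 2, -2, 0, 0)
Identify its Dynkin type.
Compute the Cartan integers a_ij = 2(alpha_i, alpha_j)/(alpha_j, alpha_j); the resulting 8x8 Cartan matrix is
[[2, 0, -1, 0, 0, 0, -1, 0], [0, 2, 0, 0, 0, 0, -1, 0], [-1, 0, 2, 0, 0, -1, 0, 0], [0, 0, 0, 2, 0, 0, 0, -1], [0, 0, 0, 0, 2, -1, 0, -1], [0, 0, -1, 0, -1, 2, 0, 0], [-1, -1, 0, 0, 0, 0, 2, 0], [0, 0, 0, -1, -1, 0, 0, 2]].
All simple roots have the same length, so the diagram is simply laced. The associated Dynkin diagram is a chain of 8 nodes with single edges (A_8), so the type is A_8 (the algebra sl(9)).

A_8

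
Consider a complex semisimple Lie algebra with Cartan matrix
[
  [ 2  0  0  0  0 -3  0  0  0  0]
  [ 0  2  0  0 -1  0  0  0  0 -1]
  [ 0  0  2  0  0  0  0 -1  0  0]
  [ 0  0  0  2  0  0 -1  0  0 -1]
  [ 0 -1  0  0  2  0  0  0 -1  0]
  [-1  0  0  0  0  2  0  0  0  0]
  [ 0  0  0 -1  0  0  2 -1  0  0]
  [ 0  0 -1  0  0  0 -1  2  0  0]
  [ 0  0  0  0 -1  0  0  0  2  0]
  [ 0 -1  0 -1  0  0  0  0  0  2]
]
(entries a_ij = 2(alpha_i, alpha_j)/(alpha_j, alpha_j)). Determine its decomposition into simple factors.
The diagram associated to this matrix has two connected components: the simple roots {alpha_2, alpha_3, alpha_4, alpha_5, alpha_7, alpha_8, alpha_9, alpha_10} form a chain of 8 nodes with single edges (A_8), and {alpha_1, alpha_6} form two nodes joined by a triple edge (G_2). A semisimple Lie algebra decomposes uniquely as the direct sum of simple ideals, one per connected component of its Dynkin diagram, so g ≅ A_8 ⊕ G_2 (dimension 80 + 14 = 94).

A8 + G2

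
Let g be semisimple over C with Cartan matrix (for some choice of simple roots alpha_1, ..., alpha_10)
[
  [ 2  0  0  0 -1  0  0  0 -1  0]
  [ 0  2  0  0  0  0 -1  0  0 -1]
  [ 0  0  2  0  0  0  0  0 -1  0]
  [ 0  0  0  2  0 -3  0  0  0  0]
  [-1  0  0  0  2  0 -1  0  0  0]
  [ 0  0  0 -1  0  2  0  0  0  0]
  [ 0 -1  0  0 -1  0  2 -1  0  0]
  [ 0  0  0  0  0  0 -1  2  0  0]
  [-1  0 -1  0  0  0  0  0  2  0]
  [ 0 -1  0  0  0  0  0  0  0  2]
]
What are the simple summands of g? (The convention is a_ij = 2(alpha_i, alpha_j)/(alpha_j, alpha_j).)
The diagram associated to this matrix has two connected components: the simple roots {alpha_1, alpha_2, alpha_3, alpha_5, alpha_7, alpha_8, alpha_9, alpha_10} form a chain of 7 nodes with one extra node attached to the third node from one end (E_8), and {alpha_4, alpha_6} form two nodes joined by a triple edge (G_2). A semisimple Lie algebra decomposes uniquely as the direct sum of simple ideals, one per connected component of its Dynkin diagram, so g ≅ E_8 ⊕ G_2 (dimension 248 + 14 = 262).

E_8 + G_2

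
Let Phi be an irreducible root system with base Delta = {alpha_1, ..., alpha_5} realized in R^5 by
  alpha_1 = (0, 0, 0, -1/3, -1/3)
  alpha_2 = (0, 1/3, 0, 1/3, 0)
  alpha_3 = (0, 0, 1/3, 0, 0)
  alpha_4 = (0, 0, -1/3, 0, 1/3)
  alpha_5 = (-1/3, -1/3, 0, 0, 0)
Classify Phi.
Compute the Cartan integers a_ij = 2(alpha_i, alpha_j)/(alpha_j, alpha_j); the resulting 5x5 Cartan matrix is
[[2, -1, 0, -1, 0], [-1, 2, 0, 0, -1], [0, 0, 2, -1, 0], [-1, 0, -2, 2, 0], [0, -1, 0, 0, 2]].
The roots have two lengths (squared-length ratio 2:1); the short ones are alpha_{3}. The associated Dynkin diagram is a chain of 5 nodes with a double edge at one end; the terminal node there is the unique short simple root (B_5), so the type is B_5 (the algebra so(11)).

B5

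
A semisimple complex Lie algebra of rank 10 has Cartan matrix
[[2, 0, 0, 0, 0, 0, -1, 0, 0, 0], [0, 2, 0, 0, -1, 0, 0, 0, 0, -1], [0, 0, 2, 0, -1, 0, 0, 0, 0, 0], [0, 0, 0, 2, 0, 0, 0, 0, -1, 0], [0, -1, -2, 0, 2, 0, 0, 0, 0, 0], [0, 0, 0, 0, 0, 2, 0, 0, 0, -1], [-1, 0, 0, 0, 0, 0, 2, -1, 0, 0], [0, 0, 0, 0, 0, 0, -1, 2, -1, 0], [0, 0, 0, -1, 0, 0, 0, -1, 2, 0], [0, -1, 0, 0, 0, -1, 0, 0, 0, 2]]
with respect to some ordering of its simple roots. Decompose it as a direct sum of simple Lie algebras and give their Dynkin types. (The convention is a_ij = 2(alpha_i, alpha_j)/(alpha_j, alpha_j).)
A_5 (sl(6)) ⊕ B_5 (so(11))

The diagram associated to this matrix has two connected components: the simple roots {alpha_1, alpha_4, alpha_7, alpha_8, alpha_9} form a chain of 5 nodes with single edges (A_5), and {alpha_2, alpha_3, alpha_5, alpha_6, alpha_10} form a chain of 5 nodes with a double edge at one end; the terminal node there is the unique short simple root (B_5). A semisimple Lie algebra decomposes uniquely as the direct sum of simple ideals, one per connected component of its Dynkin diagram, so g ≅ A_5 ⊕ B_5 (dimension 35 + 55 = 90).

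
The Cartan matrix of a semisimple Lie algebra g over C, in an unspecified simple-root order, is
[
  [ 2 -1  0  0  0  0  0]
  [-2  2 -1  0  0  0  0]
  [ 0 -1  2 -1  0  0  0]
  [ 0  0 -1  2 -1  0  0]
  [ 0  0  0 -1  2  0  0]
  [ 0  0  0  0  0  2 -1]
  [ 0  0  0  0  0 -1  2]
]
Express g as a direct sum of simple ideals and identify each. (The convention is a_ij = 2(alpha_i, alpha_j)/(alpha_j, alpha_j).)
The diagram associated to this matrix has two connected components: the simple roots {alpha_6, alpha_7} form a chain of 2 nodes with single edges (A_2), and {alpha_1, alpha_2, alpha_3, alpha_4, alpha_5} form a chain of 5 nodes with a double edge at one end; the terminal node there is the unique short simple root (B_5). A semisimple Lie algebra decomposes uniquely as the direct sum of simple ideals, one per connected component of its Dynkin diagram, so g ≅ A_2 ⊕ B_5 (dimension 8 + 55 = 63).

A2 ⊕ B5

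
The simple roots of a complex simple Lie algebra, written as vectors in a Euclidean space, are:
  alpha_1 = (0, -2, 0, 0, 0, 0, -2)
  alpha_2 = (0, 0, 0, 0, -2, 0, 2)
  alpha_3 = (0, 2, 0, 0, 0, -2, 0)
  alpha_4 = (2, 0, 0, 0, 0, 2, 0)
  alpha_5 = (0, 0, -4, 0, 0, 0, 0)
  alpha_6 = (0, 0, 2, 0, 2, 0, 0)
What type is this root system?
Compute the Cartan integers a_ij = 2(alpha_i, alpha_j)/(alpha_j, alpha_j); the resulting 6x6 Cartan matrix is
[[2, -1, -1, 0, 0, 0], [-1, 2, 0, 0, 0, -1], [-1, 0, 2, -1, 0, 0], [0, 0, -1, 2, 0, 0], [0, 0, 0, 0, 2, -2], [0, -1, 0, 0, -1, 2]].
The roots have two lengths (squared-length ratio 2:1); the short ones are alpha_{1,2,3,4,6}. The associated Dynkin diagram is a chain of 6 nodes with a double edge at one end; the terminal node there is the unique long simple root (C_6), so the type is C_6 (the algebra sp(12)).

C_6 (sp(12))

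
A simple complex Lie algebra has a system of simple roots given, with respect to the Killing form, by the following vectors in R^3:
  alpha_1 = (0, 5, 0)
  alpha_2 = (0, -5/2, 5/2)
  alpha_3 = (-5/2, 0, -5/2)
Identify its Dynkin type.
Compute the Cartan integers a_ij = 2(alpha_i, alpha_j)/(alpha_j, alpha_j); the resulting 3x3 Cartan matrix is
[[2, -2, 0], [-1, 2, -1], [0, -1, 2]].
The roots have two lengths (squared-length ratio 2:1); the short ones are alpha_{2,3}. The associated Dynkin diagram is a chain of 3 nodes with a double edge at one end; the terminal node there is the unique long simple root (C_3), so the type is C_3 (the algebra sp(6)).

type C_3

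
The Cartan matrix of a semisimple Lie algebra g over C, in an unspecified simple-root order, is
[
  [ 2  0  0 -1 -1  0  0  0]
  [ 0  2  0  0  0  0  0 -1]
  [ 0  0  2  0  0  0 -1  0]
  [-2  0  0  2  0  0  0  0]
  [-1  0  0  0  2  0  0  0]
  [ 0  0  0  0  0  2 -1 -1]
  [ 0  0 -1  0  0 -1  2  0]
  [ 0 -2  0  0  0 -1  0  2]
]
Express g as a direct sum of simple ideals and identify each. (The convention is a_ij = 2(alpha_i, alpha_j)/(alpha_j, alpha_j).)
The diagram associated to this matrix has two connected components: the simple roots {alpha_2, alpha_3, alpha_6, alpha_7, alpha_8} form a chain of 5 nodes with a double edge at one end; the terminal node there is the unique short simple root (B_5), and {alpha_1, alpha_4, alpha_5} form a chain of 3 nodes with a double edge at one end; the terminal node there is the unique long simple root (C_3). A semisimple Lie algebra decomposes uniquely as the direct sum of simple ideals, one per connected component of its Dynkin diagram, so g ≅ B_5 ⊕ C_3 (dimension 55 + 21 = 76).

B5 + C3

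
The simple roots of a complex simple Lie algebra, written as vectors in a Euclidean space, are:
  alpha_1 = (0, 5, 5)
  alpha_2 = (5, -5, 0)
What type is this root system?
Compute the Cartan integers a_ij = 2(alpha_i, alpha_j)/(alpha_j, alpha_j); the resulting 2x2 Cartan matrix is
[[2, -1], [-1, 2]].
All simple roots have the same length, so the diagram is simply laced. The associated Dynkin diagram is a chain of 2 nodes with single edges (A_2), so the type is A_2 (the algebra sl(3)).

type A_2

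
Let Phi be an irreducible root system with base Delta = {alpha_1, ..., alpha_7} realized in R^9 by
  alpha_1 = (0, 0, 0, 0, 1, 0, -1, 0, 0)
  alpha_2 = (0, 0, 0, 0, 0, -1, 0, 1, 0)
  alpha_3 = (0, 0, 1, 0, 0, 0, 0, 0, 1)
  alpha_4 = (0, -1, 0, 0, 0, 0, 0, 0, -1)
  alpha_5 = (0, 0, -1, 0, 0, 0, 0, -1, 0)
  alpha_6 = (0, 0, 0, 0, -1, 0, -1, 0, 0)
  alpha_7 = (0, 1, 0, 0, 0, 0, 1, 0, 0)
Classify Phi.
D_7

Compute the Cartan integers a_ij = 2(alpha_i, alpha_j)/(alpha_j, alpha_j); the resulting 7x7 Cartan matrix is
[[2, 0, 0, 0, 0, 0, -1], [0, 2, 0, 0, -1, 0, 0], [0, 0, 2, -1, -1, 0, 0], [0, 0, -1, 2, 0, 0, -1], [0, -1, -1, 0, 2, 0, 0], [0, 0, 0, 0, 0, 2, -1], [-1, 0, 0, -1, 0, -1, 2]].
All simple roots have the same length, so the diagram is simply laced. The associated Dynkin diagram is a chain of 5 nodes with a fork of two nodes at one end (D_7), so the type is D_7 (the algebra so(14)).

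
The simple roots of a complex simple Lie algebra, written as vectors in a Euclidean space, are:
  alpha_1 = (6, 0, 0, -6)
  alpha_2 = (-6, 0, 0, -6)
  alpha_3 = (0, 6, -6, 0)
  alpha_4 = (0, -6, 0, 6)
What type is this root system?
D_4

Compute the Cartan integers a_ij = 2(alpha_i, alpha_j)/(alpha_j, alpha_j); the resulting 4x4 Cartan matrix is
[[2, 0, 0, -1], [0, 2, 0, -1], [0, 0, 2, -1], [-1, -1, -1, 2]].
All simple roots have the same length, so the diagram is simply laced. The associated Dynkin diagram is a chain of 2 nodes with a fork of two nodes at one end (D_4), so the type is D_4 (the algebra so(8)).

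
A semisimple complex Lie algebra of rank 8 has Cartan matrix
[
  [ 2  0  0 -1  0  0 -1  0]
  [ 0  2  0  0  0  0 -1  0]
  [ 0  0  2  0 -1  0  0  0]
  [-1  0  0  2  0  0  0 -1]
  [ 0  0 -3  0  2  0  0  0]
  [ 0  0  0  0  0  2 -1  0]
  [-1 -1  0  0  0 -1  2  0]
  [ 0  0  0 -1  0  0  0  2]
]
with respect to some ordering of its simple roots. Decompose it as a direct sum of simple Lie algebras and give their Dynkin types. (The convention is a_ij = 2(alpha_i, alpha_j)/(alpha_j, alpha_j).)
The diagram associated to this matrix has two connected components: the simple roots {alpha_1, alpha_2, alpha_4, alpha_6, alpha_7, alpha_8} form a chain of 4 nodes with a fork of two nodes at one end (D_6), and {alpha_3, alpha_5} form two nodes joined by a triple edge (G_2). A semisimple Lie algebra decomposes uniquely as the direct sum of simple ideals, one per connected component of its Dynkin diagram, so g ≅ D_6 ⊕ G_2 (dimension 66 + 14 = 80).

type D_6 ⊕ type G_2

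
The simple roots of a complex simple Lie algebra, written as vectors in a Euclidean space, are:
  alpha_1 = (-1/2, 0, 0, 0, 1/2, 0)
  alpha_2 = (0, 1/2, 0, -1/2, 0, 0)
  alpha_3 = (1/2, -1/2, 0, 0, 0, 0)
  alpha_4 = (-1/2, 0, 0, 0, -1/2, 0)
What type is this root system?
Compute the Cartan integers a_ij = 2(alpha_i, alpha_j)/(alpha_j, alpha_j); the resulting 4x4 Cartan matrix is
[[2, 0, -1, 0], [0, 2, -1, 0], [-1, -1, 2, -1], [0, 0, -1, 2]].
All simple roots have the same length, so the diagram is simply laced. The associated Dynkin diagram is a chain of 2 nodes with a fork of two nodes at one end (D_4), so the type is D_4 (the algebra so(8)).

D4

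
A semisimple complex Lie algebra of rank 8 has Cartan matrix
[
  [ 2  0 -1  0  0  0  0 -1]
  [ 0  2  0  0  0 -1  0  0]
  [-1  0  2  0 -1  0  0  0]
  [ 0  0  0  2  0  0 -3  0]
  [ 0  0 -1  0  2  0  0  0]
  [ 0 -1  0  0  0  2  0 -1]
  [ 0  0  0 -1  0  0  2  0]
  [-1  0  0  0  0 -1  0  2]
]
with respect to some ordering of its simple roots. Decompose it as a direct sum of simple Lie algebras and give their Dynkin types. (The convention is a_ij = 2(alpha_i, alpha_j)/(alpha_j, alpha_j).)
A_6 (sl(7)) + G_2

The diagram associated to this matrix has two connected components: the simple roots {alpha_1, alpha_2, alpha_3, alpha_5, alpha_6, alpha_8} form a chain of 6 nodes with single edges (A_6), and {alpha_4, alpha_7} form two nodes joined by a triple edge (G_2). A semisimple Lie algebra decomposes uniquely as the direct sum of simple ideals, one per connected component of its Dynkin diagram, so g ≅ A_6 ⊕ G_2 (dimension 48 + 14 = 62).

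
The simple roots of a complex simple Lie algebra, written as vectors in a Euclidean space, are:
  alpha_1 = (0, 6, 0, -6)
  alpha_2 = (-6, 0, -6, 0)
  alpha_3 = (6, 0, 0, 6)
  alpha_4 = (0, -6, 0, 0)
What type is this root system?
type B_4

Compute the Cartan integers a_ij = 2(alpha_i, alpha_j)/(alpha_j, alpha_j); the resulting 4x4 Cartan matrix is
[[2, 0, -1, -2], [0, 2, -1, 0], [-1, -1, 2, 0], [-1, 0, 0, 2]].
The roots have two lengths (squared-length ratio 2:1); the short ones are alpha_{4}. The associated Dynkin diagram is a chain of 4 nodes with a double edge at one end; the terminal node there is the unique short simple root (B_4), so the type is B_4 (the algebra so(9)).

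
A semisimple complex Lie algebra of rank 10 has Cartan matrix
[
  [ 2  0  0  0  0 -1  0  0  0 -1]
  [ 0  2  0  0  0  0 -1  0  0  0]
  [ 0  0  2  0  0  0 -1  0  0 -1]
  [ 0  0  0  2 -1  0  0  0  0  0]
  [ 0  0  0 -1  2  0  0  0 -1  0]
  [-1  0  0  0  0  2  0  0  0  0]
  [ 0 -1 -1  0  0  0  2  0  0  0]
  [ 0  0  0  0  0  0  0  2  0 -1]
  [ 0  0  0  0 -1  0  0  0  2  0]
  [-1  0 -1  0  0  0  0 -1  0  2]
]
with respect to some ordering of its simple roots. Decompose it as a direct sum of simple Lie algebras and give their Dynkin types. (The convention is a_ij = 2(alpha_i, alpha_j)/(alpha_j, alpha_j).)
A_3 (sl(4)) + E_7

The diagram associated to this matrix has two connected components: the simple roots {alpha_4, alpha_5, alpha_9} form a chain of 3 nodes with single edges (A_3), and {alpha_1, alpha_2, alpha_3, alpha_6, alpha_7, alpha_8, alpha_10} form a chain of 6 nodes with one extra node attached to the third node from one end (E_7). A semisimple Lie algebra decomposes uniquely as the direct sum of simple ideals, one per connected component of its Dynkin diagram, so g ≅ A_3 ⊕ E_7 (dimension 15 + 133 = 148).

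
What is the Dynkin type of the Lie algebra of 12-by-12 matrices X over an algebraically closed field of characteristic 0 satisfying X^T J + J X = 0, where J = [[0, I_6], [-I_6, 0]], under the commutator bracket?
type C_6

This is sp(12), which has dimension 12(12+1)/2 = 78 and rank 12/2 = 6. In the classification of classical Lie algebras, the symplectic algebra sp(2n) has type C_n; here n = 6, so the Dynkin diagram is a chain of 6 nodes with a double edge at one end; the terminal node there is the unique long simple root (C_6). Hence the type is C_6.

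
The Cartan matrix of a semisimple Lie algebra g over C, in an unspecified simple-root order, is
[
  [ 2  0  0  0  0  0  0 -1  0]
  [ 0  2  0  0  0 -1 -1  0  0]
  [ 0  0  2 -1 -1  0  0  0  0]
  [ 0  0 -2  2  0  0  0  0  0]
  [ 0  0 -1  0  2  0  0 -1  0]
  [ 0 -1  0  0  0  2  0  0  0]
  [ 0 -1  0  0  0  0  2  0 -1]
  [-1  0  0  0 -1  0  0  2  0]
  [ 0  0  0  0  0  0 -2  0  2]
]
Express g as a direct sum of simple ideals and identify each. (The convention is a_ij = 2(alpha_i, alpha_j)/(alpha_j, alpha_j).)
type C_4 ⊕ type C_5

The diagram associated to this matrix has two connected components: the simple roots {alpha_2, alpha_6, alpha_7, alpha_9} form a chain of 4 nodes with a double edge at one end; the terminal node there is the unique long simple root (C_4), and {alpha_1, alpha_3, alpha_4, alpha_5, alpha_8} form a chain of 5 nodes with a double edge at one end; the terminal node there is the unique long simple root (C_5). A semisimple Lie algebra decomposes uniquely as the direct sum of simple ideals, one per connected component of its Dynkin diagram, so g ≅ C_4 ⊕ C_5 (dimension 36 + 55 = 91).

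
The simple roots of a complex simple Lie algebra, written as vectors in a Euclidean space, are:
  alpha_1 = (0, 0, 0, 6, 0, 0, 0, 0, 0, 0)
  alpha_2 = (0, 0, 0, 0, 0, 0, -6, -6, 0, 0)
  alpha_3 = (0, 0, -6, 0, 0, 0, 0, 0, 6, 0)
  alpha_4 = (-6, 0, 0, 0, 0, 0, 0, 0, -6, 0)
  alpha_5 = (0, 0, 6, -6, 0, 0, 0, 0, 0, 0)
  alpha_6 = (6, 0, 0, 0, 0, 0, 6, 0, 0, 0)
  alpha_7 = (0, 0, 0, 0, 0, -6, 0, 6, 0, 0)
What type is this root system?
type B_7

Compute the Cartan integers a_ij = 2(alpha_i, alpha_j)/(alpha_j, alpha_j); the resulting 7x7 Cartan matrix is
[[2, 0, 0, 0, -1, 0, 0], [0, 2, 0, 0, 0, -1, -1], [0, 0, 2, -1, -1, 0, 0], [0, 0, -1, 2, 0, -1, 0], [-2, 0, -1, 0, 2, 0, 0], [0, -1, 0, -1, 0, 2, 0], [0, -1, 0, 0, 0, 0, 2]].
The roots have two lengths (squared-length ratio 2:1); the short ones are alpha_{1}. The associated Dynkin diagram is a chain of 7 nodes with a double edge at one end; the terminal node there is the unique short simple root (B_7), so the type is B_7 (the algebra so(15)).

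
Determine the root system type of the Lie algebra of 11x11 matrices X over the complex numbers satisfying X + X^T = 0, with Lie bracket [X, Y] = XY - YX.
This is so(11) with 11 odd, which has dimension 11(11-1)/2 = 55 and rank (11-1)/2 = 5. In the classification of classical Lie algebras, the orthogonal algebra so(2n+1) in an odd number of variables has type B_n; here n = 5, so the Dynkin diagram is a chain of 5 nodes with a double edge at one end; the terminal node there is the unique short simple root (B_5). Hence the type is B_5.

B_5 (so(11))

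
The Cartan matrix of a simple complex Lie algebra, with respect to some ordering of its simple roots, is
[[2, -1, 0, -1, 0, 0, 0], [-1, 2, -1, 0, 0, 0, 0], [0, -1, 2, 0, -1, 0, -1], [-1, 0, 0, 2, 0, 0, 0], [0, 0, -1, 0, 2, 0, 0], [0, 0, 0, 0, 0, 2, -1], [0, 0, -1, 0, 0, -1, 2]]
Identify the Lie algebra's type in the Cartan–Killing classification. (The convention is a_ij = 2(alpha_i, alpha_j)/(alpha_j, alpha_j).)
E7

The matrix has rank 7 with 2's on the diagonal. Reading the off-diagonal entries as Dynkin edges (a single edge where a_ij = a_ji = -1; a double or triple edge where a_ij * a_ji = 2 or 3), the diagram is a chain of 6 nodes with one extra node attached to the third node from one end (E_7). One simple-root ordering that puts it in standard form is (alpha_6, alpha_5, alpha_7, alpha_3, alpha_2, alpha_1, alpha_4). So the algebra is type E_7.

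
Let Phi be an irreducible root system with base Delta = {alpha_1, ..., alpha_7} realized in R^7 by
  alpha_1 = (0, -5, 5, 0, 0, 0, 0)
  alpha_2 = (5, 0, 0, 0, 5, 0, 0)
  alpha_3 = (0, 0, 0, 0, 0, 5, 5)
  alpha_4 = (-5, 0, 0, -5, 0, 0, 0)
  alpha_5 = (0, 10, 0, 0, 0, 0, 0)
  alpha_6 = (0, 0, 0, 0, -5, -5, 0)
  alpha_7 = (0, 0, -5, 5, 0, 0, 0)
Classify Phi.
Compute the Cartan integers a_ij = 2(alpha_i, alpha_j)/(alpha_j, alpha_j); the resulting 7x7 Cartan matrix is
[[2, 0, 0, 0, -1, 0, -1], [0, 2, 0, -1, 0, -1, 0], [0, 0, 2, 0, 0, -1, 0], [0, -1, 0, 2, 0, 0, -1], [-2, 0, 0, 0, 2, 0, 0], [0, -1, -1, 0, 0, 2, 0], [-1, 0, 0, -1, 0, 0, 2]].
The roots have two lengths (squared-length ratio 2:1); the short ones are alpha_{1,2,3,4,6,7}. The associated Dynkin diagram is a chain of 7 nodes with a double edge at one end; the terminal node there is the unique long simple root (C_7), so the type is C_7 (the algebra sp(14)).

type C_7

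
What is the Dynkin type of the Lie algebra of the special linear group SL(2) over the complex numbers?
This is sl(2), which has dimension 2^2 - 1 = 3 and rank 2 - 1 = 1 (a Cartan subalgebra is the diagonal traceless matrices). In the classification of classical Lie algebras, the special linear algebra sl(n+1) has type A_n; here n = 1, so the Dynkin diagram is a chain of 1 nodes with single edges (A_1). Hence the type is A_1.

type A_1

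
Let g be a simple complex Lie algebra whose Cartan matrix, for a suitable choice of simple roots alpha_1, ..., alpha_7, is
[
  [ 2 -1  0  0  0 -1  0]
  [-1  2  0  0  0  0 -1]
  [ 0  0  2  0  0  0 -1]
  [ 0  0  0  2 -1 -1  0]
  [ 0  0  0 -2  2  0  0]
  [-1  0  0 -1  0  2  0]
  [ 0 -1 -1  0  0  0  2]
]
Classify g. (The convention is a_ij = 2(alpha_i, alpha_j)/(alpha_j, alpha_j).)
The matrix has rank 7 with 2's on the diagonal. Reading the off-diagonal entries as Dynkin edges (a single edge where a_ij = a_ji = -1; a double or triple edge where a_ij * a_ji = 2 or 3), the diagram is a chain of 7 nodes with a double edge at one end; the terminal node there is the unique long simple root (C_7). One simple-root ordering that puts it in standard form is (alpha_3, alpha_7, alpha_2, alpha_1, alpha_6, alpha_4, alpha_5). So the algebra is type C_7, i.e. sp(14).

C_7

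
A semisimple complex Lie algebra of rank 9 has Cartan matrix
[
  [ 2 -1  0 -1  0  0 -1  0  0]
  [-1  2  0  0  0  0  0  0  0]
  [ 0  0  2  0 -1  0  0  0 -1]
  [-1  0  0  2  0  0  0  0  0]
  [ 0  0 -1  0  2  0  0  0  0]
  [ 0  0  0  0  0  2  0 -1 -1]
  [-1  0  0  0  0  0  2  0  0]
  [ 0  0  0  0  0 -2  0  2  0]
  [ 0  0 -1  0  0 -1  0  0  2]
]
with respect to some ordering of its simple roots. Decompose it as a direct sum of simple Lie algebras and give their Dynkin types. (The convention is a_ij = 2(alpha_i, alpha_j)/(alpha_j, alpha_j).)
C_5 ⊕ D_4

The diagram associated to this matrix has two connected components: the simple roots {alpha_3, alpha_5, alpha_6, alpha_8, alpha_9} form a chain of 5 nodes with a double edge at one end; the terminal node there is the unique long simple root (C_5), and {alpha_1, alpha_2, alpha_4, alpha_7} form a chain of 2 nodes with a fork of two nodes at one end (D_4). A semisimple Lie algebra decomposes uniquely as the direct sum of simple ideals, one per connected component of its Dynkin diagram, so g ≅ C_5 ⊕ D_4 (dimension 55 + 28 = 83).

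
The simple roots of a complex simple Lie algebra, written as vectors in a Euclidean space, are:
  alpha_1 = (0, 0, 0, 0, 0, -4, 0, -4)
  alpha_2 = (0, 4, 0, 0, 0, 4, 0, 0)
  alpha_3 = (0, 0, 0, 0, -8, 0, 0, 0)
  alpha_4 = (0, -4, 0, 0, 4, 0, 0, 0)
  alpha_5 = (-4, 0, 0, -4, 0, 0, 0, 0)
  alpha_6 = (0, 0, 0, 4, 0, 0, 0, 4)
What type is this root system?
type C_6

Compute the Cartan integers a_ij = 2(alpha_i, alpha_j)/(alpha_j, alpha_j); the resulting 6x6 Cartan matrix is
[[2, -1, 0, 0, 0, -1], [-1, 2, 0, -1, 0, 0], [0, 0, 2, -2, 0, 0], [0, -1, -1, 2, 0, 0], [0, 0, 0, 0, 2, -1], [-1, 0, 0, 0, -1, 2]].
The roots have two lengths (squared-length ratio 2:1); the short ones are alpha_{1,2,4,5,6}. The associated Dynkin diagram is a chain of 6 nodes with a double edge at one end; the terminal node there is the unique long simple root (C_6), so the type is C_6 (the algebra sp(12)).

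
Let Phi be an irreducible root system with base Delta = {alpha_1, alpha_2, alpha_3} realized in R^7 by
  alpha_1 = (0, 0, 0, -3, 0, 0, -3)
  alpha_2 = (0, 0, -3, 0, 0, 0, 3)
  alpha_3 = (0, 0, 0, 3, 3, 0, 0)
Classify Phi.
Compute the Cartan integers a_ij = 2(alpha_i, alpha_j)/(alpha_j, alpha_j); the resulting 3x3 Cartan matrix is
[[2, -1, -1], [-1, 2, 0], [-1, 0, 2]].
All simple roots have the same length, so the diagram is simply laced. The associated Dynkin diagram is a chain of 3 nodes with single edges (A_3), so the type is A_3 (the algebra sl(4)).

A_3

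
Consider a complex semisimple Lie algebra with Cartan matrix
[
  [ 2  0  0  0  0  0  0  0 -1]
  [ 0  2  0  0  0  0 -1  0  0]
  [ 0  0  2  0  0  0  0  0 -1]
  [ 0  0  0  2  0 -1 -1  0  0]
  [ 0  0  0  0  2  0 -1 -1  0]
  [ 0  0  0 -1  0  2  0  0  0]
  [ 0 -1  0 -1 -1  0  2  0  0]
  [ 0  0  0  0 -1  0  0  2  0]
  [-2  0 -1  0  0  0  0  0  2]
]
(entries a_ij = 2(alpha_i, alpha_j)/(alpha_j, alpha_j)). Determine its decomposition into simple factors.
The diagram associated to this matrix has two connected components: the simple roots {alpha_1, alpha_3, alpha_9} form a chain of 3 nodes with a double edge at one end; the terminal node there is the unique short simple root (B_3), and {alpha_2, alpha_4, alpha_5, alpha_6, alpha_7, alpha_8} form a chain of 5 nodes with one extra node attached to the third node from one end (E_6). A semisimple Lie algebra decomposes uniquely as the direct sum of simple ideals, one per connected component of its Dynkin diagram, so g ≅ B_3 ⊕ E_6 (dimension 21 + 78 = 99).

B_3 + E_6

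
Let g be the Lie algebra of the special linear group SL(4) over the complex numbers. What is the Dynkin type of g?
This is sl(4), which has dimension 4^2 - 1 = 15 and rank 4 - 1 = 3 (a Cartan subalgebra is the diagonal traceless matrices). In the classification of classical Lie algebras, the special linear algebra sl(n+1) has type A_n; here n = 3, so the Dynkin diagram is a chain of 3 nodes with single edges (A_3). Hence the type is A_3.

A_3 (sl(4))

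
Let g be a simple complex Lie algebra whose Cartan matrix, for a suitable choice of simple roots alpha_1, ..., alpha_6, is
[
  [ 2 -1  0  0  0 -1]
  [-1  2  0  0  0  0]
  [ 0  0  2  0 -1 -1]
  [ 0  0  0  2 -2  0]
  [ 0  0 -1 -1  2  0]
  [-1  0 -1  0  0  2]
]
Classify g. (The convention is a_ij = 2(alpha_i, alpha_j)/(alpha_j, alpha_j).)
The matrix has rank 6 with 2's on the diagonal. Reading the off-diagonal entries as Dynkin edges (a single edge where a_ij = a_ji = -1; a double or triple edge where a_ij * a_ji = 2 or 3), the diagram is a chain of 6 nodes with a double edge at one end; the terminal node there is the unique long simple root (C_6). One simple-root ordering that puts it in standard form is (alpha_2, alpha_1, alpha_6, alpha_3, alpha_5, alpha_4). So the algebra is type C_6, i.e. sp(12).

type C_6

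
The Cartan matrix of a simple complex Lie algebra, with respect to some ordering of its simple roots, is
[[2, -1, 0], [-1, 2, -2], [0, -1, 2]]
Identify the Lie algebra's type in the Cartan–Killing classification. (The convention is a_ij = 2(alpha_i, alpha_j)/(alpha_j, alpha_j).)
The matrix has rank 3 with 2's on the diagonal. Reading the off-diagonal entries as Dynkin edges (a single edge where a_ij = a_ji = -1; a double or triple edge where a_ij * a_ji = 2 or 3), the diagram is a chain of 3 nodes with a double edge at one end; the terminal node there is the unique short simple root (B_3). One simple-root ordering that puts it in standard form is (alpha_1, alpha_2, alpha_3). So the algebra is type B_3, i.e. so(7).

B_3 (so(7))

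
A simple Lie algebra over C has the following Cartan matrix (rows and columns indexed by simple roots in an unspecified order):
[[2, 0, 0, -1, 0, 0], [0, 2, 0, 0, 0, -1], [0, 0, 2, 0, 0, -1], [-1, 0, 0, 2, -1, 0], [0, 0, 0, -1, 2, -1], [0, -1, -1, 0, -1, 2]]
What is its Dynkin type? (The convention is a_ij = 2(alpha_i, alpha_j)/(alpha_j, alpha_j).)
D_6 (so(12))

The matrix has rank 6 with 2's on the diagonal. Reading the off-diagonal entries as Dynkin edges (a single edge where a_ij = a_ji = -1; a double or triple edge where a_ij * a_ji = 2 or 3), the diagram is a chain of 4 nodes with a fork of two nodes at one end (D_6). One simple-root ordering that puts it in standard form is (alpha_1, alpha_4, alpha_5, alpha_6, alpha_3, alpha_2). So the algebra is type D_6, i.e. so(12).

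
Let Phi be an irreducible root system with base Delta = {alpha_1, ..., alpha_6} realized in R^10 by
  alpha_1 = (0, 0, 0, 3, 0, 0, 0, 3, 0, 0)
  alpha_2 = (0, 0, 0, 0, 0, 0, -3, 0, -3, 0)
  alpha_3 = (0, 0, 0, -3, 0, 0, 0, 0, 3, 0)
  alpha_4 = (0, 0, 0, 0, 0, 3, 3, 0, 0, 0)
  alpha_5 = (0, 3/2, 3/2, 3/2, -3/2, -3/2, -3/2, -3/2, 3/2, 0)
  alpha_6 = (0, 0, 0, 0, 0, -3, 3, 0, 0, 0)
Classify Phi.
Compute the Cartan integers a_ij = 2(alpha_i, alpha_j)/(alpha_j, alpha_j); the resulting 6x6 Cartan matrix is
[[2, 0, -1, 0, 0, 0], [0, 2, -1, -1, 0, -1], [-1, -1, 2, 0, 0, 0], [0, -1, 0, 2, -1, 0], [0, 0, 0, -1, 2, 0], [0, -1, 0, 0, 0, 2]].
All simple roots have the same length, so the diagram is simply laced. The associated Dynkin diagram is a chain of 5 nodes with one extra node attached to the third node from one end (E_6), so the type is E_6.

E6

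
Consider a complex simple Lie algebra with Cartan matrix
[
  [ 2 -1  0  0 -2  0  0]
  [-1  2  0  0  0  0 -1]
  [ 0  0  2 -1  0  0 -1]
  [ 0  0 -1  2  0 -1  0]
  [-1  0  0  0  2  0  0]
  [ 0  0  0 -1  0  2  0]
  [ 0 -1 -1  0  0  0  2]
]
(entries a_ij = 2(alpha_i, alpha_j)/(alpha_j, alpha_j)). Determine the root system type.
The matrix has rank 7 with 2's on the diagonal. Reading the off-diagonal entries as Dynkin edges (a single edge where a_ij = a_ji = -1; a double or triple edge where a_ij * a_ji = 2 or 3), the diagram is a chain of 7 nodes with a double edge at one end; the terminal node there is the unique short simple root (B_7). One simple-root ordering that puts it in standard form is (alpha_6, alpha_4, alpha_3, alpha_7, alpha_2, alpha_1, alpha_5). So the algebra is type B_7, i.e. so(15).

B7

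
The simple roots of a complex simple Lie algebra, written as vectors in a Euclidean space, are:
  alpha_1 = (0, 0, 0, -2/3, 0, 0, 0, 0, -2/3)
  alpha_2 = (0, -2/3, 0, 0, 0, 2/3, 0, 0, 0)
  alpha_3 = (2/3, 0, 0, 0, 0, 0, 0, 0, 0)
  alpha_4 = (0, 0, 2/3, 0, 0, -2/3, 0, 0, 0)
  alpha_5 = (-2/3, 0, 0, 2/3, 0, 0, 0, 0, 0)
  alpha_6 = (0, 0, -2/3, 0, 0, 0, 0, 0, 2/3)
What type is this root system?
B_6

Compute the Cartan integers a_ij = 2(alpha_i, alpha_j)/(alpha_j, alpha_j); the resulting 6x6 Cartan matrix is
[[2, 0, 0, 0, -1, -1], [0, 2, 0, -1, 0, 0], [0, 0, 2, 0, -1, 0], [0, -1, 0, 2, 0, -1], [-1, 0, -2, 0, 2, 0], [-1, 0, 0, -1, 0, 2]].
The roots have two lengths (squared-length ratio 2:1); the short ones are alpha_{3}. The associated Dynkin diagram is a chain of 6 nodes with a double edge at one end; the terminal node there is the unique short simple root (B_6), so the type is B_6 (the algebra so(13)).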